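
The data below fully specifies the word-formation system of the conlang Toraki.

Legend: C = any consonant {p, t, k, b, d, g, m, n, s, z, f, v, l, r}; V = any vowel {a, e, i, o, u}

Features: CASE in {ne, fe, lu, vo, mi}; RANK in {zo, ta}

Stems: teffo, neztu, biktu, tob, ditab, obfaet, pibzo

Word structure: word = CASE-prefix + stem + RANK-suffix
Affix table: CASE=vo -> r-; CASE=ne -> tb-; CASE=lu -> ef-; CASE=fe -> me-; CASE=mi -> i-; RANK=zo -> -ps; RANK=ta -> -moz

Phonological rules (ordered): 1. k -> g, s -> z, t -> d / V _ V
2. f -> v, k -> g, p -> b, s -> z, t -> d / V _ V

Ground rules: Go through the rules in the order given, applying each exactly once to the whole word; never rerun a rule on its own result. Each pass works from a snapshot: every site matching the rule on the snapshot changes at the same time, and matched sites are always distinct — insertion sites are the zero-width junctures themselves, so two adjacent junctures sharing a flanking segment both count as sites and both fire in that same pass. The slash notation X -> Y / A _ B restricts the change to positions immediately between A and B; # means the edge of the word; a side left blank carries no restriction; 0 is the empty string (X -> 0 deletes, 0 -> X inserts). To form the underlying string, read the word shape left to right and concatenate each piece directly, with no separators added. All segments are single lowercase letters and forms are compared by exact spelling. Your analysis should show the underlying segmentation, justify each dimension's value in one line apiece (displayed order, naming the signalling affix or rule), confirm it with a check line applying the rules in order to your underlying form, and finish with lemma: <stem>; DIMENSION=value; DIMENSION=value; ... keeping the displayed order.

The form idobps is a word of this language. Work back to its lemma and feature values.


underlying: i-tob-ps
CASE=mi - signalled by the affix i-
RANK=zo - signalled by the affix -ps
check: itobps -> idobps -> idobps
lemma: tob; CASE=mi; RANK=zo


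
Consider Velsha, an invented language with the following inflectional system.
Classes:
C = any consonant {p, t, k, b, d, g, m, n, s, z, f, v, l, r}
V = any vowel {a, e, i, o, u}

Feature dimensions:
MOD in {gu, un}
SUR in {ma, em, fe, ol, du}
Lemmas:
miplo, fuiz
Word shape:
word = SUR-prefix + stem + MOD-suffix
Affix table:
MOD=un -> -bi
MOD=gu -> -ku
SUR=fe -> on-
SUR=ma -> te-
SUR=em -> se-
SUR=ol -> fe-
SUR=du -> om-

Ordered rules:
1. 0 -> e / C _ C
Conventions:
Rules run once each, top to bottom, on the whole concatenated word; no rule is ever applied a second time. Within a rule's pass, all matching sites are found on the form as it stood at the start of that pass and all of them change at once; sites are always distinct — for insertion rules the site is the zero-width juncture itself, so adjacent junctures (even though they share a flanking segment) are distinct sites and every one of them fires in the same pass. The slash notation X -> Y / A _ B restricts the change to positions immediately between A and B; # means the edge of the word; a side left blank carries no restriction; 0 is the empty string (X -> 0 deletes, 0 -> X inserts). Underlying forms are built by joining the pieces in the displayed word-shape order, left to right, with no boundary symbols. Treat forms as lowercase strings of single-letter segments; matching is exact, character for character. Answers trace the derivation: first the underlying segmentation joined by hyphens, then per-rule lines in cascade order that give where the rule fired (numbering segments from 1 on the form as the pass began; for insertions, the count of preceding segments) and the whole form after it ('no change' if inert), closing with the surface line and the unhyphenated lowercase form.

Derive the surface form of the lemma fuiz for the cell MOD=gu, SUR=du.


underlying: om-fuiz-ku
1. 0 -> e / C _ C: inserts after position(s) 2, 6: omefuizeku
surface: omefuizeku


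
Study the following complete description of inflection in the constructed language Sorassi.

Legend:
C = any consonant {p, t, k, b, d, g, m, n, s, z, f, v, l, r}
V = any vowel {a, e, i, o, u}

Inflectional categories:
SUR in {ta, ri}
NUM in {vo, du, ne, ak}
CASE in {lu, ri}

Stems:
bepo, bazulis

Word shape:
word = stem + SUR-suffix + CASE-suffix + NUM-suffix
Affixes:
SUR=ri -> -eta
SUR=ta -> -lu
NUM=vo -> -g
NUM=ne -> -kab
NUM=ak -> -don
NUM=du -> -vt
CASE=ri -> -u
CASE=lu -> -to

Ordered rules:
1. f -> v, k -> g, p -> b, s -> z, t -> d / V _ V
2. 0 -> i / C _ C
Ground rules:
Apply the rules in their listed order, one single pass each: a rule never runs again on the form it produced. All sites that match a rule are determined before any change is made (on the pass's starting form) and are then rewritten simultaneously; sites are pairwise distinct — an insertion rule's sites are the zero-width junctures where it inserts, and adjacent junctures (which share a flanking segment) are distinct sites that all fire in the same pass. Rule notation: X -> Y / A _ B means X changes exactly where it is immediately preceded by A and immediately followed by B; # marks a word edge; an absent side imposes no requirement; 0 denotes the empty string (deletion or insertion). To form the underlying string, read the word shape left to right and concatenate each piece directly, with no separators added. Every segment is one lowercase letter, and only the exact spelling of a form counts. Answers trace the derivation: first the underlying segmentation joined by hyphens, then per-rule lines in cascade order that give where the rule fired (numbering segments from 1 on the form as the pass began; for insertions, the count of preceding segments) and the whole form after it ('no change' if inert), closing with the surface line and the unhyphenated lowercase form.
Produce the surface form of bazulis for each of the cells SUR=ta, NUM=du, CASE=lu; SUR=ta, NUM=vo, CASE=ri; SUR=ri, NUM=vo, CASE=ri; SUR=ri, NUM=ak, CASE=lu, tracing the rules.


cell SUR=ta, NUM=du, CASE=lu:
underlying: bazulis-lu-to-vt
1. f -> v, k -> g, p -> b, s -> z, t -> d / V _ V: fires at position(s) 10: bazulisludovt
2. 0 -> i / C _ C: inserts after position(s) 7, 12: bazulisiludovit
surface: bazulisiludovit

cell SUR=ta, NUM=vo, CASE=ri:
underlying: bazulis-lu-u-g
1. f -> v, k -> g, p -> b, s -> z, t -> d / V _ V: no change
2. 0 -> i / C _ C: inserts after position(s) 7: bazulisiluug
surface: bazulisiluug

cell SUR=ri, NUM=vo, CASE=ri:
underlying: bazulis-eta-u-g
1. f -> v, k -> g, p -> b, s -> z, t -> d / V _ V: fires at position(s) 7, 9: bazulizedaug
2. 0 -> i / C _ C: no change
surface: bazulizedaug

cell SUR=ri, NUM=ak, CASE=lu:
underlying: bazulis-eta-to-don
1. f -> v, k -> g, p -> b, s -> z, t -> d / V _ V: fires at position(s) 7, 9, 11: bazulizedadodon
2. 0 -> i / C _ C: no change
surface: bazulizedadodon


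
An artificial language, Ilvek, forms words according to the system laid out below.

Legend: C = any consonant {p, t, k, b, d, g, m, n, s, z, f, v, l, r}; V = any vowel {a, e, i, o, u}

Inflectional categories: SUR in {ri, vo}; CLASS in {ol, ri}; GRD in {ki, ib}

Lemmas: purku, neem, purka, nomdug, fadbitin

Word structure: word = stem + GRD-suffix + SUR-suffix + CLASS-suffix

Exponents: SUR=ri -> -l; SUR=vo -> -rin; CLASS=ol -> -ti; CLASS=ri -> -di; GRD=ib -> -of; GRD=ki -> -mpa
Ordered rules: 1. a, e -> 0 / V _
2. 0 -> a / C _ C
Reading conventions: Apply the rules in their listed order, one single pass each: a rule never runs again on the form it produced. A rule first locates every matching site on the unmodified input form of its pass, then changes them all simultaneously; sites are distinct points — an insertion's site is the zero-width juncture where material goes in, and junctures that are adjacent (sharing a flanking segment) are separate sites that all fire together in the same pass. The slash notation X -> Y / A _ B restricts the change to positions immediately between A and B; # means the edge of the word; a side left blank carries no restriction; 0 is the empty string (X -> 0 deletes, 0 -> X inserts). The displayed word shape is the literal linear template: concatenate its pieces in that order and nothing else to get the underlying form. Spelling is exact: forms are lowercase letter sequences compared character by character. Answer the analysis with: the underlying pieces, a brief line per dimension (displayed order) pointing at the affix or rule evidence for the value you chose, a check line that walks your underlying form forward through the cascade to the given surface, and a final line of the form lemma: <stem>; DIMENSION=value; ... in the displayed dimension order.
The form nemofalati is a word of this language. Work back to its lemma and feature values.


underlying: neem-of-l-ti
SUR=ri - signalled by the affix -l
CLASS=ol - signalled by the affix -ti
GRD=ib - signalled by the affix -of
check: neemoflti -> nemoflti -> nemofalati
lemma: neem; SUR=ri; CLASS=ol; GRD=ib


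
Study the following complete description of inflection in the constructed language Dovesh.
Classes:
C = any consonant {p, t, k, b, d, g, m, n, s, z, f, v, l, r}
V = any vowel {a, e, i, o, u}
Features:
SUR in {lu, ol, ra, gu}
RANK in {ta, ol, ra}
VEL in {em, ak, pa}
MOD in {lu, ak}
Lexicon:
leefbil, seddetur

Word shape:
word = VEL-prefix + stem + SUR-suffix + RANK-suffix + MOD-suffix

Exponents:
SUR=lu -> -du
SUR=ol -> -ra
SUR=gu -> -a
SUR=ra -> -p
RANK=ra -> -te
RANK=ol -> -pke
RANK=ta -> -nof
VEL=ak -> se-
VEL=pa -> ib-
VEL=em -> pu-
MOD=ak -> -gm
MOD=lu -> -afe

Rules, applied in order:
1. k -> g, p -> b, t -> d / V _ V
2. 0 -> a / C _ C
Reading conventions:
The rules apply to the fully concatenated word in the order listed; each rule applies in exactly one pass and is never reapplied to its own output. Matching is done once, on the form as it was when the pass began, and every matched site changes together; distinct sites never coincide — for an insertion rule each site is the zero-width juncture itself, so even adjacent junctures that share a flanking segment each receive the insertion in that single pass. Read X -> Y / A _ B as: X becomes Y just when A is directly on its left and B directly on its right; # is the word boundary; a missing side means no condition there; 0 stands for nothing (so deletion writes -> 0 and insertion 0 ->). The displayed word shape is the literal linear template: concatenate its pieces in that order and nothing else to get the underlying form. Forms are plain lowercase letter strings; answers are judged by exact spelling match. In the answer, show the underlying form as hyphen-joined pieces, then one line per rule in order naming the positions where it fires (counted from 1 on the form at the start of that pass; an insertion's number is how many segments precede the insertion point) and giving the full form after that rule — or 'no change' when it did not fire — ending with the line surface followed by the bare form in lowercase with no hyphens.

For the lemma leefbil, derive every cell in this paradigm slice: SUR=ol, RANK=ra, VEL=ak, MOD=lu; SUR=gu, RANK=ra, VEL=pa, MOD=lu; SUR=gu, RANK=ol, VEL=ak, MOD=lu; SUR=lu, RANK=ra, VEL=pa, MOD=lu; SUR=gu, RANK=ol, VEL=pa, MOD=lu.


cell SUR=ol, RANK=ra, VEL=ak, MOD=lu:
underlying: se-leefbil-ra-te-afe
1. k -> g, p -> b, t -> d / V _ V: fires at position(s) 12: seleefbilradeafe
2. 0 -> a / C _ C: inserts after position(s) 6, 9: seleefabilaradeafe
surface: seleefabilaradeafe

cell SUR=gu, RANK=ra, VEL=pa, MOD=lu:
underlying: ib-leefbil-a-te-afe
1. k -> g, p -> b, t -> d / V _ V: fires at position(s) 11: ibleefbiladeafe
2. 0 -> a / C _ C: inserts after position(s) 2, 6: ibaleefabiladeafe
surface: ibaleefabiladeafe

cell SUR=gu, RANK=ol, VEL=ak, MOD=lu:
underlying: se-leefbil-a-pke-afe
1. k -> g, p -> b, t -> d / V _ V: no change
2. 0 -> a / C _ C: inserts after position(s) 6, 11: seleefabilapakeafe
surface: seleefabilapakeafe

cell SUR=lu, RANK=ra, VEL=pa, MOD=lu:
underlying: ib-leefbil-du-te-afe
1. k -> g, p -> b, t -> d / V _ V: fires at position(s) 12: ibleefbildudeafe
2. 0 -> a / C _ C: inserts after position(s) 2, 6, 9: ibaleefabiladudeafe
surface: ibaleefabiladudeafe

cell SUR=gu, RANK=ol, VEL=pa, MOD=lu:
underlying: ib-leefbil-a-pke-afe
1. k -> g, p -> b, t -> d / V _ V: no change
2. 0 -> a / C _ C: inserts after position(s) 2, 6, 11: ibaleefabilapakeafe
surface: ibaleefabilapakeafe


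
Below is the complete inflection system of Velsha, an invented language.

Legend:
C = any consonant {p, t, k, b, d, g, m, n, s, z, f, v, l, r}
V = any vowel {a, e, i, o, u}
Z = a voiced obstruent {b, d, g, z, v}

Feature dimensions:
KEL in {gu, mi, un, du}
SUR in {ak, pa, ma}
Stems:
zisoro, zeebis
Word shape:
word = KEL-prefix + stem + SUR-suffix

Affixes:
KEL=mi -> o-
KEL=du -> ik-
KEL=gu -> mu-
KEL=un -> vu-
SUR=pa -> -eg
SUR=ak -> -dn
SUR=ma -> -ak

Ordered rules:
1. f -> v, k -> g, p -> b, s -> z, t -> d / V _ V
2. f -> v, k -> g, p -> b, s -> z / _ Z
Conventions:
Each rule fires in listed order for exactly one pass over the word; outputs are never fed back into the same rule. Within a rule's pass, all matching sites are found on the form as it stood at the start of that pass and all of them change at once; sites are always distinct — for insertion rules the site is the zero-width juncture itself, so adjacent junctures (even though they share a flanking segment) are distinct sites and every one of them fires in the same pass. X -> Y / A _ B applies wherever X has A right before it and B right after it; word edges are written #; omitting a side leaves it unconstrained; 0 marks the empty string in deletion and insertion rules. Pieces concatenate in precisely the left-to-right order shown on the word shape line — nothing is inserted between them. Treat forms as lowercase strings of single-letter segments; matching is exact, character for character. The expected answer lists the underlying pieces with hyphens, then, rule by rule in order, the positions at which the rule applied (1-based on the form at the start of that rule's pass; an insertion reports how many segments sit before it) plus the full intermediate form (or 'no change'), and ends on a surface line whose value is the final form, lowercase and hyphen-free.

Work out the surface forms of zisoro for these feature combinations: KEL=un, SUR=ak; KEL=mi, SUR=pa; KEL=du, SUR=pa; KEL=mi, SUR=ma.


cell KEL=un, SUR=ak:
underlying: vu-zisoro-dn
1. f -> v, k -> g, p -> b, s -> z, t -> d / V _ V: fires at position(s) 5: vuzizorodn
2. f -> v, k -> g, p -> b, s -> z / _ Z: no change
surface: vuzizorodn

cell KEL=mi, SUR=pa:
underlying: o-zisoro-eg
1. f -> v, k -> g, p -> b, s -> z, t -> d / V _ V: fires at position(s) 4: ozizoroeg
2. f -> v, k -> g, p -> b, s -> z / _ Z: no change
surface: ozizoroeg

cell KEL=du, SUR=pa:
underlying: ik-zisoro-eg
1. f -> v, k -> g, p -> b, s -> z, t -> d / V _ V: fires at position(s) 5: ikzizoroeg
2. f -> v, k -> g, p -> b, s -> z / _ Z: fires at position(s) 2: igzizoroeg
surface: igzizoroeg

cell KEL=mi, SUR=ma:
underlying: o-zisoro-ak
1. f -> v, k -> g, p -> b, s -> z, t -> d / V _ V: fires at position(s) 4: ozizoroak
2. f -> v, k -> g, p -> b, s -> z / _ Z: no change
surface: ozizoroak


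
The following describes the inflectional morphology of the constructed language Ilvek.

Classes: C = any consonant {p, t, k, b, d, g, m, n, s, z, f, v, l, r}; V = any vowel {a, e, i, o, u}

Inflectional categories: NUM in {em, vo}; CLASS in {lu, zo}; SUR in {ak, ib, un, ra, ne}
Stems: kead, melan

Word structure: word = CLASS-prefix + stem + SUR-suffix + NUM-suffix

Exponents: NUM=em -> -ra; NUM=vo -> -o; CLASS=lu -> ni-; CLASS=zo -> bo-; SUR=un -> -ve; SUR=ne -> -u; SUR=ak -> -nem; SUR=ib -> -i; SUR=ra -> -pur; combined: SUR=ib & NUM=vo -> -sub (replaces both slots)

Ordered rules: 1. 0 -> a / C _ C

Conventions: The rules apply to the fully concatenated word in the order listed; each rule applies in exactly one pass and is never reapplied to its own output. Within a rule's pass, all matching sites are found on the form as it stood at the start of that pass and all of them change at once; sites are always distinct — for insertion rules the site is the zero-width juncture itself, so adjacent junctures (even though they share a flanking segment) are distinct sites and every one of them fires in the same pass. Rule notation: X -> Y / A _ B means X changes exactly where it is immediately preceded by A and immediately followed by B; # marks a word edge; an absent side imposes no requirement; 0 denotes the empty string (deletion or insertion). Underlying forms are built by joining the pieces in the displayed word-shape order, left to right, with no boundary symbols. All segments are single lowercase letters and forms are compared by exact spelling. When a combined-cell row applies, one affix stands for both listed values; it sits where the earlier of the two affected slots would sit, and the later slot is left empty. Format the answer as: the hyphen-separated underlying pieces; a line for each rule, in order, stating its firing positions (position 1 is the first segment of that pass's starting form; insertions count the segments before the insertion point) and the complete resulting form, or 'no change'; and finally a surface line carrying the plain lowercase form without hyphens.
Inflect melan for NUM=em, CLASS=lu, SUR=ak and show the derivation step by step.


underlying: ni-melan-nem-ra
1. 0 -> a / C _ C: inserts after position(s) 7, 10: nimelananemara
surface: nimelananemara


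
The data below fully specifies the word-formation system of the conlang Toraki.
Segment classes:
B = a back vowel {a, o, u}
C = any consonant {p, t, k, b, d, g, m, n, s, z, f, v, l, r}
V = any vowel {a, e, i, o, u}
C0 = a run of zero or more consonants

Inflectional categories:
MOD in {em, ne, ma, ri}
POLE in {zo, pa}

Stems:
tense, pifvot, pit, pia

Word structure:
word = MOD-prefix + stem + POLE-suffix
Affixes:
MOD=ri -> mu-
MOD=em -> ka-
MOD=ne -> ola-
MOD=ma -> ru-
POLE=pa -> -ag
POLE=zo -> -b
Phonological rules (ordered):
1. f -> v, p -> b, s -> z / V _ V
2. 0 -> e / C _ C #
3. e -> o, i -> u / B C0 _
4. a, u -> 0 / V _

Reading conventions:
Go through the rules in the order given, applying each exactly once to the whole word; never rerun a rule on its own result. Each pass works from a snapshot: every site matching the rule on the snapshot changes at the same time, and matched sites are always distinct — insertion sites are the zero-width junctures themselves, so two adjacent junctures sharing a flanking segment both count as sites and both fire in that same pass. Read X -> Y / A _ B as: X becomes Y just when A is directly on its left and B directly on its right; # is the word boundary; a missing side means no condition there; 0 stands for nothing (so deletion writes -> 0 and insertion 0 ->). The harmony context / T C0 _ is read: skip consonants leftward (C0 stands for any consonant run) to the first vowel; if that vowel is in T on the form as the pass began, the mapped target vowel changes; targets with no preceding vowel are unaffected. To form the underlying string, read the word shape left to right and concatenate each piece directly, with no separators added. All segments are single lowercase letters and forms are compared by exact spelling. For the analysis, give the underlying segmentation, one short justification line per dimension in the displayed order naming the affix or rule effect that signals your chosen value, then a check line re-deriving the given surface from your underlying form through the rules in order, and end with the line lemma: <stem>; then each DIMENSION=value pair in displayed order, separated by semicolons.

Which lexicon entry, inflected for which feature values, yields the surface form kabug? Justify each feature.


underlying: ka-pia-ag
MOD=em - signalled by the affix ka-
POLE=pa - signalled by the affix -ag
check: kapiaag -> kabiaag -> kabiaag -> kabuaag -> kabug
lemma: pia; MOD=em; POLE=pa


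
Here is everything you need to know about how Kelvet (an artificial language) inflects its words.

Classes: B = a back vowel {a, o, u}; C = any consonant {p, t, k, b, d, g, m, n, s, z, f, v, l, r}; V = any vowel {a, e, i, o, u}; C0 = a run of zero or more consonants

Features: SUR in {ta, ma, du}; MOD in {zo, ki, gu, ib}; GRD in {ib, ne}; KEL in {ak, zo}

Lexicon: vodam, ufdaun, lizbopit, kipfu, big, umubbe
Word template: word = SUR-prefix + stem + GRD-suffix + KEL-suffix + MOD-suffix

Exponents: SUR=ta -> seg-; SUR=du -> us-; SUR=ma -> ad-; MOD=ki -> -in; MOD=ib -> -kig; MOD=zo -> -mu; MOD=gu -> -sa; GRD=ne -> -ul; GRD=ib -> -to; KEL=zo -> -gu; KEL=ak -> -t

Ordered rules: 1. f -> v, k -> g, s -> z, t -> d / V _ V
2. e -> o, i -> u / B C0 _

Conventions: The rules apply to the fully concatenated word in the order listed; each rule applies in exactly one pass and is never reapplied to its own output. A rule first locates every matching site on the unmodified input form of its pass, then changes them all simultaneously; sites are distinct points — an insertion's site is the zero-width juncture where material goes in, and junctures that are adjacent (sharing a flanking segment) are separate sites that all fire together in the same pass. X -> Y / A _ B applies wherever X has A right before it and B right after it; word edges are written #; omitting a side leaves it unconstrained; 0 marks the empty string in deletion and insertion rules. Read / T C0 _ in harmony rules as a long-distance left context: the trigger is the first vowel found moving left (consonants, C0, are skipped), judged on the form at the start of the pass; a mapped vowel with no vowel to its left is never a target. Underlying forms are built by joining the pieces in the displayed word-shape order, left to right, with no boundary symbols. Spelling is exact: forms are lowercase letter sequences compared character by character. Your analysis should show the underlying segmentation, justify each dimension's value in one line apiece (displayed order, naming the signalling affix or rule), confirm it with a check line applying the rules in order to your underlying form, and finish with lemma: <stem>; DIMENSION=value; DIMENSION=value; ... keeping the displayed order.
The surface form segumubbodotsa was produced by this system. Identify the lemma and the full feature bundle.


underlying: seg-umubbe-to-t-sa
SUR=ta - signalled by the affix seg-
MOD=gu - signalled by the affix -sa
GRD=ib - signalled by the affix -to
KEL=ak - signalled by the affix -t
check: segumubbetotsa -> segumubbedotsa -> segumubbodotsa
lemma: umubbe; SUR=ta; MOD=gu; GRD=ib; KEL=ak


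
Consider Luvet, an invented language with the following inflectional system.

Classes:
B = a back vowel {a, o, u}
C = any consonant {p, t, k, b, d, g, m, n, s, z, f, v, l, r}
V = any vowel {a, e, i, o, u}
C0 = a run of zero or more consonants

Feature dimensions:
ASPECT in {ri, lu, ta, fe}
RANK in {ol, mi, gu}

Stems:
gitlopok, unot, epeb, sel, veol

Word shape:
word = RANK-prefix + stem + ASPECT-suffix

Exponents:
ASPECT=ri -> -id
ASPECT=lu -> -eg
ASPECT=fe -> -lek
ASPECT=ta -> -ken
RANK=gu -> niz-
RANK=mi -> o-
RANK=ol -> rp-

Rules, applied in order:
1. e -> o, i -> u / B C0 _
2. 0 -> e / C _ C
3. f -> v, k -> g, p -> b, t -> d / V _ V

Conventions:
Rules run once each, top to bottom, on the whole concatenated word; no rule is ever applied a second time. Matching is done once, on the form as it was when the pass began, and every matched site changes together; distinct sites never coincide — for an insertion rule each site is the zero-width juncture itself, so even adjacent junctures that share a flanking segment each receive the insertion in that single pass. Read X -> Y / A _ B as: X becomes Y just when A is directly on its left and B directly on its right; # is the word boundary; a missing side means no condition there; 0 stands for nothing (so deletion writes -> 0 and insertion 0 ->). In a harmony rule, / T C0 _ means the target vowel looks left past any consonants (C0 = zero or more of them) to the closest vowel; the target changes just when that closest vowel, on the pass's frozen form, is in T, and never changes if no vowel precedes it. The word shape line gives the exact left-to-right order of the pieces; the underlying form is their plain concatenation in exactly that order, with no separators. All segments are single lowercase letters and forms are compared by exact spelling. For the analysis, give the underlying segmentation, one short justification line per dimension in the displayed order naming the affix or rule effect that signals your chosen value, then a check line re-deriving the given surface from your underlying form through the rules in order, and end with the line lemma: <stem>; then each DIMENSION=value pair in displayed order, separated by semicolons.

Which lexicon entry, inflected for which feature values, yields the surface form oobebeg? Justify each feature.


underlying: o-epeb-eg
ASPECT=lu - signalled by the affix -eg
RANK=mi - signalled by the affix o-
check: oepebeg -> oopebeg -> oopebeg -> oobebeg
lemma: epeb; ASPECT=lu; RANK=mi


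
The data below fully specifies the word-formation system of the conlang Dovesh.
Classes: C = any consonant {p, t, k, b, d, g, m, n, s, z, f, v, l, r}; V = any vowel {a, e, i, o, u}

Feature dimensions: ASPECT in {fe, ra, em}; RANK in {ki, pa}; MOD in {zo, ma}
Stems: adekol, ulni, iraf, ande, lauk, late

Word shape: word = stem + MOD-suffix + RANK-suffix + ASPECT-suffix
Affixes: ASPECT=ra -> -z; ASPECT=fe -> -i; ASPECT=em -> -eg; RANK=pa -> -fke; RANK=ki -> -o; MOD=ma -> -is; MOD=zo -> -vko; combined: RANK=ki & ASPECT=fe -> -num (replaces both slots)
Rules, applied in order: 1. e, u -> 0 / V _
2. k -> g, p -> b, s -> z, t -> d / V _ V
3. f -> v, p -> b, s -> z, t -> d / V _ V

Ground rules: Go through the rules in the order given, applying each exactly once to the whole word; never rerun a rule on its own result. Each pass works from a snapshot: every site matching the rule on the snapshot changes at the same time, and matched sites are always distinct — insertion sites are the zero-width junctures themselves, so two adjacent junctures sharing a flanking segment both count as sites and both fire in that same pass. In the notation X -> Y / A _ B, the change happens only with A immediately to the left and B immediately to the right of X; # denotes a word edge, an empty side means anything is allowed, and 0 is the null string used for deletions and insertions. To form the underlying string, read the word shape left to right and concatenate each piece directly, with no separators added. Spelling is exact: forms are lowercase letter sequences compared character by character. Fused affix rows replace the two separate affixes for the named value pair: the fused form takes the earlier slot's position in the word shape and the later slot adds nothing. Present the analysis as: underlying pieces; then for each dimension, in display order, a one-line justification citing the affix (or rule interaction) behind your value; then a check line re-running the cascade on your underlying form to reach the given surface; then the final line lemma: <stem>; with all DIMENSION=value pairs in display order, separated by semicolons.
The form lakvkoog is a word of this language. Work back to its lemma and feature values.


underlying: lauk-vko-o-eg
ASPECT=em - signalled by the affix -eg
RANK=ki - signalled by the affix -o
MOD=zo - signalled by the affix -vko
check: laukvkooeg -> lakvkoog -> lakvkoog -> lakvkoog
lemma: lauk; ASPECT=em; RANK=ki; MOD=zo


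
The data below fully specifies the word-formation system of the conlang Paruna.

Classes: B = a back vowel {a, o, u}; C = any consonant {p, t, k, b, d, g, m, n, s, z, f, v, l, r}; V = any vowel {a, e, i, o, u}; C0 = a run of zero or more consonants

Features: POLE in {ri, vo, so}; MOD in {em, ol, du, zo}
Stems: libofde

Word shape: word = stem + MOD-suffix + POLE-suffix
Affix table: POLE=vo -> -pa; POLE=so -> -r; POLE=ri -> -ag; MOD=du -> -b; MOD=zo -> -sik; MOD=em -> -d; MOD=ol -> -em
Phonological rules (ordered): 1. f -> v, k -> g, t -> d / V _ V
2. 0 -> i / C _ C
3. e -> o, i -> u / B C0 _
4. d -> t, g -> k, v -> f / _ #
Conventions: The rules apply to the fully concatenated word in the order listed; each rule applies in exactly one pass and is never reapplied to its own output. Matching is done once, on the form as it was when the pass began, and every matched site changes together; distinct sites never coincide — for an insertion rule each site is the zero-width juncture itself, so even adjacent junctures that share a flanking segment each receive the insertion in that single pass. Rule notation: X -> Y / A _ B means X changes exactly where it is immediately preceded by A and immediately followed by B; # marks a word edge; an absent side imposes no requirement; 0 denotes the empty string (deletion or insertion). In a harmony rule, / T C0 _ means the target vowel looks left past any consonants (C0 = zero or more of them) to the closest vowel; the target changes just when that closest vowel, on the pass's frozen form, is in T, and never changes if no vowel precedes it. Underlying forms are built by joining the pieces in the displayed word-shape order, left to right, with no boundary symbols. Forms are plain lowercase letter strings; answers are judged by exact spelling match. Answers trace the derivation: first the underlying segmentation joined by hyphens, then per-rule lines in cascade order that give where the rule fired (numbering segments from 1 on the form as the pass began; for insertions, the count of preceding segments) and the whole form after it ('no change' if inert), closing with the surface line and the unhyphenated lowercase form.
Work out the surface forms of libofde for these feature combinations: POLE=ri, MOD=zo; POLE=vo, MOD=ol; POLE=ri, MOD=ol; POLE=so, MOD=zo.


cell POLE=ri, MOD=zo:
underlying: libofde-sik-ag
1. f -> v, k -> g, t -> d / V _ V: fires at position(s) 10: libofdesigag
2. 0 -> i / C _ C: inserts after position(s) 5: libofidesigag
3. e -> o, i -> u / B C0 _: fires at position(s) 6: libofudesigag
4. d -> t, g -> k, v -> f / _ #: fires at position(s) 13: libofudesigak
surface: libofudesigak

cell POLE=vo, MOD=ol:
underlying: libofde-em-pa
1. f -> v, k -> g, t -> d / V _ V: no change
2. 0 -> i / C _ C: inserts after position(s) 5, 9: libofideemipa
3. e -> o, i -> u / B C0 _: fires at position(s) 6: libofudeemipa
4. d -> t, g -> k, v -> f / _ #: no change
surface: libofudeemipa

cell POLE=ri, MOD=ol:
underlying: libofde-em-ag
1. f -> v, k -> g, t -> d / V _ V: no change
2. 0 -> i / C _ C: inserts after position(s) 5: libofideemag
3. e -> o, i -> u / B C0 _: fires at position(s) 6: libofudeemag
4. d -> t, g -> k, v -> f / _ #: fires at position(s) 12: libofudeemak
surface: libofudeemak

cell POLE=so, MOD=zo:
underlying: libofde-sik-r
1. f -> v, k -> g, t -> d / V _ V: no change
2. 0 -> i / C _ C: inserts after position(s) 5, 10: libofidesikir
3. e -> o, i -> u / B C0 _: fires at position(s) 6: libofudesikir
4. d -> t, g -> k, v -> f / _ #: no change
surface: libofudesikir


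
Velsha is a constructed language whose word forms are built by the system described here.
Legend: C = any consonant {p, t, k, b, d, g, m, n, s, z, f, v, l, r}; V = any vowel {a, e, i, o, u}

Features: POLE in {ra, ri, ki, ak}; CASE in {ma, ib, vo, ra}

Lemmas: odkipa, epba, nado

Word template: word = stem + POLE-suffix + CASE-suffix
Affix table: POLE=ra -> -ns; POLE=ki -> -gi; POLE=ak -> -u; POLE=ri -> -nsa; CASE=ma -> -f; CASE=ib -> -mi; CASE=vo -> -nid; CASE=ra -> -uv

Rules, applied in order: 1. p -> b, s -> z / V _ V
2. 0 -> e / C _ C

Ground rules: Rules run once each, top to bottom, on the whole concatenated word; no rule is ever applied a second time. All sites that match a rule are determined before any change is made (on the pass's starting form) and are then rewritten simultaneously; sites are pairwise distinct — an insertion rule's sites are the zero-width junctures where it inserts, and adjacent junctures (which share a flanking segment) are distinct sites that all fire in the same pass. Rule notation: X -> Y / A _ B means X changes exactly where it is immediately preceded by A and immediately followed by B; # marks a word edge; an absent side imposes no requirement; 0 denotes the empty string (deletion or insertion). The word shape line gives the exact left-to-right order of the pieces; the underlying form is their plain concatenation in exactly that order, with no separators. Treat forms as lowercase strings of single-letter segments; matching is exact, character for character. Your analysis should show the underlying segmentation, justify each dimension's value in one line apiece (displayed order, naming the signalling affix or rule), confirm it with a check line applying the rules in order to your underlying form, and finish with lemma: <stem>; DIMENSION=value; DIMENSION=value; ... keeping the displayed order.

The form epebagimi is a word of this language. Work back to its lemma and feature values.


underlying: epba-gi-mi
POLE=ki - signalled by the affix -gi
CASE=ib - signalled by the affix -mi
check: epbagimi -> epbagimi -> epebagimi
lemma: epba; POLE=ki; CASE=ib


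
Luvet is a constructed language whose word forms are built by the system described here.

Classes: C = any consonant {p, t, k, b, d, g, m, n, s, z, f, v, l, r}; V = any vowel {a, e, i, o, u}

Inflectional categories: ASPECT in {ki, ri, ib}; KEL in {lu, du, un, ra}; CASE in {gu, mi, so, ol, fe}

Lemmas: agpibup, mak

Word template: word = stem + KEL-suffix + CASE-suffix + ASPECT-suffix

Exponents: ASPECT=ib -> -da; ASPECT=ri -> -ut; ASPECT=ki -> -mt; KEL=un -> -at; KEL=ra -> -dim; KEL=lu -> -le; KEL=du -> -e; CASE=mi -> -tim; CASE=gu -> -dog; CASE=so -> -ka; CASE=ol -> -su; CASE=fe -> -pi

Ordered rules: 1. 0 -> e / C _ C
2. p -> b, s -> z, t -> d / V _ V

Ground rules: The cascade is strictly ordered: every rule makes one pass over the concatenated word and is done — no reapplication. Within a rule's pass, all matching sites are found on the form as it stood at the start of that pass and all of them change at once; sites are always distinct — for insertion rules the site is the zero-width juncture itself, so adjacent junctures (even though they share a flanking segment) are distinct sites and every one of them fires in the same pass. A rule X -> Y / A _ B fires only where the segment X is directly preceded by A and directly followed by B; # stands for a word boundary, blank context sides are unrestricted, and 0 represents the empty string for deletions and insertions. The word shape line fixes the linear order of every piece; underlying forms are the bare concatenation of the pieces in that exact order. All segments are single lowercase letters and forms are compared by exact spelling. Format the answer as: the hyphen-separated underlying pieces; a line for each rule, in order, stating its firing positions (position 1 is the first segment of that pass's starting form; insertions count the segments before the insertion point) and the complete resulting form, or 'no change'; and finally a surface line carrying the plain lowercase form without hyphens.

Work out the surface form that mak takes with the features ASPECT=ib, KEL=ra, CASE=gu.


underlying: mak-dim-dog-da
1. 0 -> e / C _ C: inserts after position(s) 3, 6, 9: makedimedogeda
2. p -> b, s -> z, t -> d / V _ V: no change
surface: makedimedogeda


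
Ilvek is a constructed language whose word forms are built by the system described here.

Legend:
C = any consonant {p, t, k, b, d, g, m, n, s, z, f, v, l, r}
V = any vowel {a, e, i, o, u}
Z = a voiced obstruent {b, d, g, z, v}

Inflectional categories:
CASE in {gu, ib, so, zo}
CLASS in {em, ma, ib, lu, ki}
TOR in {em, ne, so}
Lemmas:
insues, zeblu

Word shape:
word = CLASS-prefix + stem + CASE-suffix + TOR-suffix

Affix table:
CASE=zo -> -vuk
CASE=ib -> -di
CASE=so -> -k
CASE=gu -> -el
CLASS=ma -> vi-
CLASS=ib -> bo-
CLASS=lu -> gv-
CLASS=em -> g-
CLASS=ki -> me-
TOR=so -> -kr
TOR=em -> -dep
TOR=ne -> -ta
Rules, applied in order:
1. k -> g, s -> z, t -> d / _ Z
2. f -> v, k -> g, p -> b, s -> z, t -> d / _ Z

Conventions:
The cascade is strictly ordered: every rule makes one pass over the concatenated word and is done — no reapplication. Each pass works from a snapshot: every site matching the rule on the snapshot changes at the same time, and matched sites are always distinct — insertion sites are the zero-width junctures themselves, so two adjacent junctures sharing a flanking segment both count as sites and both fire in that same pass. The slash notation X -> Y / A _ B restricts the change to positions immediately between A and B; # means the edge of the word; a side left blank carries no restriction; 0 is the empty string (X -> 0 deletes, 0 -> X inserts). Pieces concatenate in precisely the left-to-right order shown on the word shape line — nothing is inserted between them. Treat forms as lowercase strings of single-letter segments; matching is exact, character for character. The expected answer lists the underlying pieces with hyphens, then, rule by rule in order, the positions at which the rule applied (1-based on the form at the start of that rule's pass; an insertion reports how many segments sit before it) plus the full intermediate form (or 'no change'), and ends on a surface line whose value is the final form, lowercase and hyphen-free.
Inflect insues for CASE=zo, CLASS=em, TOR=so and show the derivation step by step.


underlying: g-insues-vuk-kr
1. k -> g, s -> z, t -> d / _ Z: fires at position(s) 7: ginsuezvukkr
2. f -> v, k -> g, p -> b, s -> z, t -> d / _ Z: no change
surface: ginsuezvukkr


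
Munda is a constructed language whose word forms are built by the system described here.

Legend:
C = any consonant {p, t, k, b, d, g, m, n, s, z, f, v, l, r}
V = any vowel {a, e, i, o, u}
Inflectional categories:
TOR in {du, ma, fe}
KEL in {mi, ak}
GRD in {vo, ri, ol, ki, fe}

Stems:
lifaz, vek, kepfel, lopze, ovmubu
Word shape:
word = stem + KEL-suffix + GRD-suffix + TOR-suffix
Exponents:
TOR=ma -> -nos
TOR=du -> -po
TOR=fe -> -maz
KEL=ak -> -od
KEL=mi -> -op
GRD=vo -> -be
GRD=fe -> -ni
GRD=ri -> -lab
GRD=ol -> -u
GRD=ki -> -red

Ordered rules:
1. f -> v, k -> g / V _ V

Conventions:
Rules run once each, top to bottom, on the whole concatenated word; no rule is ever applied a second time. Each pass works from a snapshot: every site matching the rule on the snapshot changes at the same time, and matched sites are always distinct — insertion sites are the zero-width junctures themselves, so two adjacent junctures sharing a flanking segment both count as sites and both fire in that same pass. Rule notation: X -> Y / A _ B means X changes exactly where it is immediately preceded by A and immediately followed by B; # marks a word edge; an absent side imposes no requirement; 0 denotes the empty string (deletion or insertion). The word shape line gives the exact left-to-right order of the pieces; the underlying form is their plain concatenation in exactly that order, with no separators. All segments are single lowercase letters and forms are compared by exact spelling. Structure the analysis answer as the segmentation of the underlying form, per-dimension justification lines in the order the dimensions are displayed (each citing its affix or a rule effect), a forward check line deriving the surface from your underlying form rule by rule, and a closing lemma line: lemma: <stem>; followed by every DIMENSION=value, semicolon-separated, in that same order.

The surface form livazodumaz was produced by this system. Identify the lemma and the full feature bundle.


underlying: lifaz-od-u-maz
TOR=fe - signalled by the affix -maz
KEL=ak - signalled by the affix -od
GRD=ol - signalled by the affix -u
check: lifazodumaz -> livazodumaz
lemma: lifaz; TOR=fe; KEL=ak; GRD=ol


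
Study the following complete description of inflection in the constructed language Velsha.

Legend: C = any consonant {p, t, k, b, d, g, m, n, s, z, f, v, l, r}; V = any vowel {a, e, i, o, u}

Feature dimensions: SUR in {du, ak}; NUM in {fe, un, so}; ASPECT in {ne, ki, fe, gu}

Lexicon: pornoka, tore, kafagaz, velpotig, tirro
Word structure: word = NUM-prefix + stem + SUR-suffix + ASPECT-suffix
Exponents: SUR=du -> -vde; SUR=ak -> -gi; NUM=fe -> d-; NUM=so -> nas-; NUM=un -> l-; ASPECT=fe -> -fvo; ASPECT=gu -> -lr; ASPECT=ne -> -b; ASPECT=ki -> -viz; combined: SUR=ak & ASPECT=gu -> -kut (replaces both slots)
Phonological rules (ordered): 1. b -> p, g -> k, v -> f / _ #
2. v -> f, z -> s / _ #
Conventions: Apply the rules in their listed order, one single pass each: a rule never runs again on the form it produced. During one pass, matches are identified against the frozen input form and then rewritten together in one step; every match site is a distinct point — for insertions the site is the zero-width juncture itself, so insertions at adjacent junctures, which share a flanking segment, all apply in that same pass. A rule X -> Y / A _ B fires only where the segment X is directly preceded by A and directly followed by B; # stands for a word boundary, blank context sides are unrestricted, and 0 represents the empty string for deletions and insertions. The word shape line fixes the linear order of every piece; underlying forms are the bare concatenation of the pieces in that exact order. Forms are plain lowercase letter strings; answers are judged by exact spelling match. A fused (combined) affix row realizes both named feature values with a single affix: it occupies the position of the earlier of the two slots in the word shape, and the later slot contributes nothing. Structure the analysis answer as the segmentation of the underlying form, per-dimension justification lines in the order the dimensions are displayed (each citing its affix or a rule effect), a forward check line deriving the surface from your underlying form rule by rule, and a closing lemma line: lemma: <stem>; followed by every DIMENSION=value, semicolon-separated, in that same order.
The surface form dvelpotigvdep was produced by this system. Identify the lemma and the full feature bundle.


underlying: d-velpotig-vde-b
SUR=du - signalled by the affix -vde
NUM=fe - signalled by the affix d-
ASPECT=ne - signalled by the affix -b
check: dvelpotigvdeb -> dvelpotigvdep -> dvelpotigvdep
lemma: velpotig; SUR=du; NUM=fe; ASPECT=ne
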